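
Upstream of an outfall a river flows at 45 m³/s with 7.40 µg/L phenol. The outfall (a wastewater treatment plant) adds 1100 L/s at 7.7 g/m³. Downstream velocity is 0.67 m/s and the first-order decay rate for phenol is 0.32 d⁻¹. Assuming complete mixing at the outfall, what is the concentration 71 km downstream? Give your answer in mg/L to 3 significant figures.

1100 L/s = 1.1 m³/s.
7.40 µg/L = 0.0074 mg/L.
After complete mixing, C₀ = (1.1·7.7 + 45·0.0074) / 46.1 = 0.191 mg/L.
Travel time t = 7.1e+04 m / 0.67 m/s = 1.06e+05 s = 1.227 d.
C = 0.191·exp(−0.32·1.227) = 0.191·0.6754 = 0.129 mg/L.

0.129 mg/L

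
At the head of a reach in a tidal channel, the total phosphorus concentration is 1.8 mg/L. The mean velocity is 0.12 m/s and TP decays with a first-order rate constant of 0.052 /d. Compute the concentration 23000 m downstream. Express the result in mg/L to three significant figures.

1.60 mg/L

Travel time t = 23000 m / 0.12 m/s = 2.3e+04/0.12 = 1.917e+05 s = 2.218 d.
First-order decay: C = 1.8·exp(−0.052·2.218) = 1.8·0.891 = 1.604 mg/L.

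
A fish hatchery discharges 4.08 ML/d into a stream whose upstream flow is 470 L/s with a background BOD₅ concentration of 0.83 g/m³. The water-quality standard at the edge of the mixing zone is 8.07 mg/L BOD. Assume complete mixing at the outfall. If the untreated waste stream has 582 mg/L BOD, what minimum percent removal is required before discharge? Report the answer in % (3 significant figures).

86.2 %

4.08 ML/d = 0.04722 m³/s.
470 L/s = 0.47 m³/s.
Mass balance: 8.07·0.5172 = 0.04722·Cₑ + 0.47·0.83.
Cₑ = (4.174 − 0.3901) / 0.04722 = 80.13 mg/L.
Required removal = 1 − 80.13/582 = 86.23 %.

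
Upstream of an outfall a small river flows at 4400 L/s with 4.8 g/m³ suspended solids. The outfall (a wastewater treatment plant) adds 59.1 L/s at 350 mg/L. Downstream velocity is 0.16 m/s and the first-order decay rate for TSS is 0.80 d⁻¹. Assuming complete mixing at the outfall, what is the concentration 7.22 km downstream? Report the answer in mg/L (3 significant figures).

59.1 L/s = 0.0591 m³/s.
4400 L/s = 4.4 m³/s.
After complete mixing, C₀ = (0.0591·350 + 4.4·4.8) / 4.459 = 9.375 mg/L.
Travel time t = 7220 m / 0.16 m/s = 4.512e+04 s = 0.5223 d.
C = 9.375·exp(−0.80·0.5223) = 9.375·0.6585 = 6.173 mg/L.

6.17 mg/L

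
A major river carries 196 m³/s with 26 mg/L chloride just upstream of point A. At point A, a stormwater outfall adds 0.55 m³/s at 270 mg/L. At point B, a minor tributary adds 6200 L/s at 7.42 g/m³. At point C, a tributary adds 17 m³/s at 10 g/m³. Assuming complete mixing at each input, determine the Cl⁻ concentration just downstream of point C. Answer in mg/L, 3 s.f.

24.8 mg/L

After input A: C = (196·26 + 0.55·270) / 196.6 = 26.68 mg/L.
6200 L/s = 6.2 m³/s.
After input B: C = (196.6·26.68 + 6.2·7.42) / 202.8 = 26.09 mg/L.
After input C: C = (202.8·26.09 + 17·10) / 219.8 = 24.85 mg/L.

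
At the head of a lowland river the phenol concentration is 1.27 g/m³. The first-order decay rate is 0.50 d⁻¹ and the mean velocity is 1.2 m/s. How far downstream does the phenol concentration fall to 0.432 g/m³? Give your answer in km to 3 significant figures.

From C = C₀·e^(−kt), t = ln(C₀/C)/k = ln(1.27/0.432)/0.50 = 1.078/0.50 = 2.157 d.
Distance = v·t = 1.2 m/s × 1.863e+05 s = 2.236e+05 m = 223.6 km.

224 km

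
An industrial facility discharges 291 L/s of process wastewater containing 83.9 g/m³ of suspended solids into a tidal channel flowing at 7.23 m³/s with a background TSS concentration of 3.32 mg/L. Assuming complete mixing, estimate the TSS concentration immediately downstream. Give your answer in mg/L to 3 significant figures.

291 L/s = 0.291 m³/s.
Flow-weighted mixing gives C = (0.291·83.9 + 7.23·3.32) / (0.291 + 7.23) = 48.42/7.521 = 6.438 mg/L.

6.44 mg/L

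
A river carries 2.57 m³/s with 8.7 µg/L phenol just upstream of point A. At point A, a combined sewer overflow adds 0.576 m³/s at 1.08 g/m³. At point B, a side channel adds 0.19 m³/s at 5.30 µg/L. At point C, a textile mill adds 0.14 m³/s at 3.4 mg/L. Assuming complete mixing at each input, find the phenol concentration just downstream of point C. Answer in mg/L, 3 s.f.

0.323 mg/L

8.7 µg/L = 0.0087 mg/L.
After input A: C = (2.57·0.0087 + 0.576·1.08) / 3.146 = 0.2048 mg/L.
5.30 µg/L = 0.0053 mg/L.
After input B: C = (3.146·0.2048 + 0.19·0.0053) / 3.336 = 0.1935 mg/L.
After input C: C = (3.336·0.1935 + 0.14·3.4) / 3.476 = 0.3226 mg/L.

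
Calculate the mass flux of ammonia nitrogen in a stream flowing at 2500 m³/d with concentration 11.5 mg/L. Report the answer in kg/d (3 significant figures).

2500 m³/d = 0.02894 m³/s.
Mass flux = Q·C = 0.02894 m³/s × 11.5 g/m³ = 0.3328 g/s.
= 0.3328 g/s × 86.4 = 28.75 kg/d.

28.8 kg/d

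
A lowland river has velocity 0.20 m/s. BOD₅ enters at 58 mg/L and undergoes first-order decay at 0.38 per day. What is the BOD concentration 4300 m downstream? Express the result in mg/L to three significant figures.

52.8 mg/L

Travel time t = 4300 m / 0.20 m/s = 4300/0.20 = 2.15e+04 s = 0.2488 d.
First-order decay: C = 58·exp(−0.38·0.2488) = 58·0.9098 = 52.77 mg/L.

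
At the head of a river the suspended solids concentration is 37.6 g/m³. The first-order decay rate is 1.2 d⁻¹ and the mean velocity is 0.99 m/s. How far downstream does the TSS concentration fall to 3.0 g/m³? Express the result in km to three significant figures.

180 km

From C = C₀·e^(−kt), t = ln(C₀/C)/k = ln(37.6/3.0)/1.2 = 2.528/1.2 = 2.107 d.
Distance = v·t = 0.99 m/s × 1.82e+05 s = 1.802e+05 m = 180.2 km.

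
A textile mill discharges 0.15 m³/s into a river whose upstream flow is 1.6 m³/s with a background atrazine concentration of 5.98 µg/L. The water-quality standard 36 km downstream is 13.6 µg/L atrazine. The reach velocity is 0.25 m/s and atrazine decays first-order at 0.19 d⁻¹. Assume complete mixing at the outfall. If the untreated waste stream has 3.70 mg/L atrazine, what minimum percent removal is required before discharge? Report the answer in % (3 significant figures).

95.8 %

5.98 µg/L = 0.00598 mg/L.
13.6 µg/L = 0.0136 mg/L.
Travel time to the compliance point: t = 3.6e+04/0.25 = 1.44e+05 s = 1.667 d; decay factor exp(−0.19·1.667) = 0.7286.
So the concentration just after mixing may be at most 0.0136/0.7286 = 0.01867 mg/L.
Mass balance: 0.01867·1.75 = 0.15·Cₑ + 1.6·0.00598.
Cₑ = (0.03267 − 0.009568) / 0.15 = 0.154 mg/L.
Required removal = 1 − 0.154/3.70 = 95.84 %.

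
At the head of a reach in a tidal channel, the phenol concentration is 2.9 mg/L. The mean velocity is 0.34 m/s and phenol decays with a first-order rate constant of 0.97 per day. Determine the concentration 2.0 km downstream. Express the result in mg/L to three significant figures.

2.71 mg/L

Travel time t = 2.0 km / 0.34 m/s = 2000/0.34 = 5882 s = 0.06808 d.
First-order decay: C = 2.9·exp(−0.97·0.06808) = 2.9·0.9361 = 2.715 mg/L.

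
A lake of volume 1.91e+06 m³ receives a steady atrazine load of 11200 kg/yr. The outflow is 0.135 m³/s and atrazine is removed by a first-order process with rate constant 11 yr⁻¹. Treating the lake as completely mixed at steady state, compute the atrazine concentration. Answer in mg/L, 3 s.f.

Outflow Q = 0.135 m³/s × 3.156e+07 s/yr = 4.26e+06 m³/yr.
Steady-state CSTR mass balance: W = Q·C + k·V·C, so C = W/(Q + kV).
Q + kV = 4.26e+06 + 11·1.91e+06 = 2.527e+07 m³/yr.
C = 11200/2.527e+07 = 0.0004432 kg/m³ = 0.4432 mg/L.

0.443 mg/L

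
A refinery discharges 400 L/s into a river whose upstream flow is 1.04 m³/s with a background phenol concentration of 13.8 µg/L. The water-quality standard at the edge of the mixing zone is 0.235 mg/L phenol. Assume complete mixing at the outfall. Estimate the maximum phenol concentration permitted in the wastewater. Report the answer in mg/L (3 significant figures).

0.810 mg/L

400 L/s = 0.4 m³/s.
13.8 µg/L = 0.0138 mg/L.
Mass balance: 0.235·1.44 = 0.4·Cₑ + 1.04·0.0138.
Cₑ = (0.3384 − 0.01435) / 0.4 = 0.8101 mg/L.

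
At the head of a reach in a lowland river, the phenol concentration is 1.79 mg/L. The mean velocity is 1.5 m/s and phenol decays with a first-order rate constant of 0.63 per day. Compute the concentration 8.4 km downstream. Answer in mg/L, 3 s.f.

Travel time t = 8.4 km / 1.5 m/s = 8400/1.5 = 5600 s = 0.06481 d.
First-order decay: C = 1.79·exp(−0.63·0.06481) = 1.79·0.96 = 1.718 mg/L.

1.72 mg/L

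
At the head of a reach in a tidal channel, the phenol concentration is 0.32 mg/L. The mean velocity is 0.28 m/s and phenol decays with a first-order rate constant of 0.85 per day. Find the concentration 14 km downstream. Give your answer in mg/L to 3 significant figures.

Travel time t = 14 km / 0.28 m/s = 1.4e+04/0.28 = 5e+04 s = 0.5787 d.
First-order decay: C = 0.32·exp(−0.85·0.5787) = 0.32·0.6115 = 0.1957 mg/L.

0.196 mg/L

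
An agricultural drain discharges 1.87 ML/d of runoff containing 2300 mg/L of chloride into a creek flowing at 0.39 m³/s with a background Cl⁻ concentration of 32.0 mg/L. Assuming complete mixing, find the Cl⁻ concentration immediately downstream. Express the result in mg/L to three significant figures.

151 mg/L

1.87 ML/d = 0.02164 m³/s.
By mass balance at complete mixing, C = (0.02164·2300 + 0.39·32) / (0.02164 + 0.39) = 62.26/0.4116 = 151.2 mg/L.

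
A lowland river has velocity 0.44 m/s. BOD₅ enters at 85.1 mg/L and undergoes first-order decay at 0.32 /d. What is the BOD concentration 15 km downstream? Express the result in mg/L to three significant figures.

Travel time t = 15 km / 0.44 m/s = 1.5e+04/0.44 = 3.409e+04 s = 0.3946 d.
First-order decay: C = 85.1·exp(−0.32·0.3946) = 85.1·0.8814 = 75.01 mg/L.

75.0 mg/L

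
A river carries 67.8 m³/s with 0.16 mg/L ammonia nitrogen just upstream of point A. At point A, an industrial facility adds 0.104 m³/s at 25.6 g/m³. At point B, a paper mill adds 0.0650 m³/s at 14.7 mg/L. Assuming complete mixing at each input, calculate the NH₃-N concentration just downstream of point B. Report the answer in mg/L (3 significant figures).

0.213 mg/L

After input A: C = (67.8·0.16 + 0.104·25.6) / 67.9 = 0.199 mg/L.
After input B: C = (67.9·0.199 + 0.065·14.7) / 67.97 = 0.2128 mg/L.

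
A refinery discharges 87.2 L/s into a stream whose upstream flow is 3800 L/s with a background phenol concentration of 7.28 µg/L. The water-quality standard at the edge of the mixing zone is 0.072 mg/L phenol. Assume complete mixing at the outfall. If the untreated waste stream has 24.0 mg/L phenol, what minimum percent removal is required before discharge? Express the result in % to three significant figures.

87.9 %

87.2 L/s = 0.0872 m³/s.
3800 L/s = 3.8 m³/s.
7.28 µg/L = 0.00728 mg/L.
Mass balance: 0.072·3.887 = 0.0872·Cₑ + 3.8·0.00728.
Cₑ = (0.2799 − 0.02766) / 0.0872 = 2.892 mg/L.
Required removal = 1 − 2.892/24.0 = 87.95 %.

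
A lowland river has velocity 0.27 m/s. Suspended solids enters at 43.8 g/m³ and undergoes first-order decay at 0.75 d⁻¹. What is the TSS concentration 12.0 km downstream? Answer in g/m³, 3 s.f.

29.8 g/m³

Travel time t = 12.0 km / 0.27 m/s = 1.2e+04/0.27 = 4.444e+04 s = 0.5144 d.
First-order decay: C = 43.8·exp(−0.75·0.5144) = 43.8·0.6799 = 29.78 g/m³.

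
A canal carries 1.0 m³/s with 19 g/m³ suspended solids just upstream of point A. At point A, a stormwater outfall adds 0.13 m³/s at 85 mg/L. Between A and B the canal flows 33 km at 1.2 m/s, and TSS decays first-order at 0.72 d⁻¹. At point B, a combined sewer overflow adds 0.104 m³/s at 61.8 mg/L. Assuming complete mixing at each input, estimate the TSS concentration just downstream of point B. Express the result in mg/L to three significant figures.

24.6 mg/L

After input A: C = (1·19 + 0.13·85) / 1.13 = 26.59 mg/L.
Over the 33 km reach to input B (t = 2.75e+04 s = 0.3183 d), decay gives C = 26.59·exp(−0.72·0.3183) = 21.15 mg/L.
After input B: C = (1.13·21.15 + 0.104·61.8) / 1.234 = 24.57 mg/L.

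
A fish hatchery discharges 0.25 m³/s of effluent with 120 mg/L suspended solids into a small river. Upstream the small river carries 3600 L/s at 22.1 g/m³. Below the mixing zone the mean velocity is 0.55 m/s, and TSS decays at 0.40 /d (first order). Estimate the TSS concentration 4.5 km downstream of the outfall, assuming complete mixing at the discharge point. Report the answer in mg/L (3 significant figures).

3600 L/s = 3.6 m³/s.
After complete mixing, C₀ = (0.25·120 + 3.6·22.1) / 3.85 = 28.46 mg/L.
Travel time t = 4500 m / 0.55 m/s = 8182 s = 0.0947 d.
C = 28.46·exp(−0.40·0.0947) = 28.46·0.9628 = 27.4 mg/L.

27.4 mg/L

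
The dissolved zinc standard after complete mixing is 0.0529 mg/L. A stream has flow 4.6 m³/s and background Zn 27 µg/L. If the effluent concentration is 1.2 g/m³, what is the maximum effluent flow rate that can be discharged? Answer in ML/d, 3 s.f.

27 µg/L = 0.027 mg/L.
Mass balance at complete mixing: C_std·(Q_w + Q_r) = Q_w·C_e + Q_r·C_b.
Rearranging, Q_w = Q_r·(C_std − C_b)/(C_e − C_std) = 4.6·(0.0529 − 0.027) / (1.2 − 0.0529) = 0.1039 m³/s.
= 8.974 ML/d.

8.97 ML/d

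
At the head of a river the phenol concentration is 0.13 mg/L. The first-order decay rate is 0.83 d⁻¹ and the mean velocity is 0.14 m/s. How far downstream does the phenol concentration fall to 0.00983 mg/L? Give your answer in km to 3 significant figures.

From C = C₀·e^(−kt), t = ln(C₀/C)/k = ln(0.13/0.00983)/0.83 = 2.582/0.83 = 3.111 d.
Distance = v·t = 0.14 m/s × 2.688e+05 s = 3.763e+04 m = 37.63 km.

37.6 km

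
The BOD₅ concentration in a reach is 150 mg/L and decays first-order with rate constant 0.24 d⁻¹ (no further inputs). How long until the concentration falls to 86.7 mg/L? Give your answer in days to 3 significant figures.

t = ln(C₀/C)/k = ln(150/86.7)/0.24 = 0.5482/0.24 = 2.284 d.

2.28 d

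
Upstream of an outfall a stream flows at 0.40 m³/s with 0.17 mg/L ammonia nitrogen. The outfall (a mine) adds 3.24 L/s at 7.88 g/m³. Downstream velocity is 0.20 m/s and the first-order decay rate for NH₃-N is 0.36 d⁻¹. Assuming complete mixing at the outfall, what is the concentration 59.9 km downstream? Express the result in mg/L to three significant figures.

0.0666 mg/L

3.24 L/s = 0.00324 m³/s.
After complete mixing, C₀ = (0.00324·7.88 + 0.4·0.17) / 0.4032 = 0.2319 mg/L.
Travel time t = 5.99e+04 m / 0.20 m/s = 2.995e+05 s = 3.466 d.
C = 0.2319·exp(−0.36·3.466) = 0.2319·0.2871 = 0.06659 mg/L.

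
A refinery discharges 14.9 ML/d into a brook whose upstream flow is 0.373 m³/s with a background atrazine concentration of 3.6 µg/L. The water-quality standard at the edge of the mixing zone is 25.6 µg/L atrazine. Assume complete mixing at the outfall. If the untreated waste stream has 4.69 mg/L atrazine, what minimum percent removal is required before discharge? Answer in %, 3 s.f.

98.4 %

14.9 ML/d = 0.1725 m³/s.
3.6 µg/L = 0.0036 mg/L.
25.6 µg/L = 0.0256 mg/L.
Mass balance: 0.0256·0.5455 = 0.1725·Cₑ + 0.373·0.0036.
Cₑ = (0.01396 − 0.001343) / 0.1725 = 0.07318 mg/L.
Required removal = 1 − 0.07318/4.69 = 98.44 %.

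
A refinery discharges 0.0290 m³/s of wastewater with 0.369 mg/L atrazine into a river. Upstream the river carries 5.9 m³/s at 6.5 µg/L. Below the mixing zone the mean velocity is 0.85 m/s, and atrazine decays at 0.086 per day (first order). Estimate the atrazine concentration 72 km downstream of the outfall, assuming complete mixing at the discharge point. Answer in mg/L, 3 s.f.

6.5 µg/L = 0.0065 mg/L.
After complete mixing, C₀ = (0.029·0.369 + 5.9·0.0065) / 5.929 = 0.008273 mg/L.
Travel time t = 7.2e+04 m / 0.85 m/s = 8.471e+04 s = 0.9804 d.
C = 0.008273·exp(−0.086·0.9804) = 0.008273·0.9191 = 0.007604 mg/L.

0.00760 mg/L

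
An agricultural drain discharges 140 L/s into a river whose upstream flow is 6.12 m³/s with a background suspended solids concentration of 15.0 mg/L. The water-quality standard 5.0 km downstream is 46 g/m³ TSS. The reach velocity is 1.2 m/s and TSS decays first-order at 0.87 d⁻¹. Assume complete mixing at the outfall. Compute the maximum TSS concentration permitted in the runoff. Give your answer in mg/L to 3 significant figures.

140 L/s = 0.14 m³/s.
Travel time to the compliance point: t = 5000/1.2 = 4167 s = 0.04823 d; decay factor exp(−0.87·0.04823) = 0.9589.
So the concentration just after mixing may be at most 46/0.9589 = 47.97 mg/L.
Mass balance: 47.97·6.26 = 0.14·Cₑ + 6.12·15.
Cₑ = (300.3 − 91.8) / 0.14 = 1489 mg/L.

1490 mg/L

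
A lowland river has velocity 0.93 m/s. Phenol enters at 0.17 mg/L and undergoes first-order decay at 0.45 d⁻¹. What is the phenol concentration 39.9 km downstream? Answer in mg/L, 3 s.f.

0.136 mg/L

Travel time t = 39.9 km / 0.93 m/s = 3.99e+04/0.93 = 4.29e+04 s = 0.4966 d.
First-order decay: C = 0.17·exp(−0.45·0.4966) = 0.17·0.7998 = 0.136 mg/L.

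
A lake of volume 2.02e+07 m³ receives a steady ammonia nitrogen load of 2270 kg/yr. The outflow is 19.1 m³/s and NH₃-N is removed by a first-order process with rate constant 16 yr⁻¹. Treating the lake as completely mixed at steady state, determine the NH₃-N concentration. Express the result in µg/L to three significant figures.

2.45 µg/L

Outflow Q = 19.1 m³/s × 3.156e+07 s/yr = 6.028e+08 m³/yr.
Steady-state CSTR mass balance: W = Q·C + k·V·C, so C = W/(Q + kV).
Q + kV = 6.028e+08 + 16·2.02e+07 = 9.26e+08 m³/yr.
C = 2270/9.26e+08 = 2.452e-06 kg/m³ = 0.002452 mg/L = 2.452 µg/L.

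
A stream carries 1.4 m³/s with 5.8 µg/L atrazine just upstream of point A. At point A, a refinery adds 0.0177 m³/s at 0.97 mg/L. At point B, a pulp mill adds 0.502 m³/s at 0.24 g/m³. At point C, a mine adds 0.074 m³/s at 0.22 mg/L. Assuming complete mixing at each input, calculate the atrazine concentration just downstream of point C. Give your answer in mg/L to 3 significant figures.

0.0813 mg/L

5.8 µg/L = 0.0058 mg/L.
After input A: C = (1.4·0.0058 + 0.0177·0.97) / 1.418 = 0.01784 mg/L.
After input B: C = (1.418·0.01784 + 0.502·0.24) / 1.92 = 0.07593 mg/L.
After input C: C = (1.92·0.07593 + 0.074·0.22) / 1.994 = 0.08128 mg/L.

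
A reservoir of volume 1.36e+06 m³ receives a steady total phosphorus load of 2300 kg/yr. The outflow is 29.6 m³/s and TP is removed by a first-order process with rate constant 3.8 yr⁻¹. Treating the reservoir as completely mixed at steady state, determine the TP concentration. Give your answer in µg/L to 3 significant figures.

Outflow Q = 29.6 m³/s × 3.156e+07 s/yr = 9.341e+08 m³/yr.
Steady-state CSTR mass balance: W = Q·C + k·V·C, so C = W/(Q + kV).
Q + kV = 9.341e+08 + 3.8·1.36e+06 = 9.393e+08 m³/yr.
C = 2300/9.393e+08 = 2.449e-06 kg/m³ = 0.002449 mg/L = 2.449 µg/L.

2.45 µg/L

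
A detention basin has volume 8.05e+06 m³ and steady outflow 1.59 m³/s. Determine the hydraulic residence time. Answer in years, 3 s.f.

0.160 yr

Q = 1.59 m³/s × 3.156e+07 s/yr = 5.018e+07 m³/yr.
Hydraulic residence time τ = V/Q = 8.05e+06/5.018e+07 = 0.1604 yr.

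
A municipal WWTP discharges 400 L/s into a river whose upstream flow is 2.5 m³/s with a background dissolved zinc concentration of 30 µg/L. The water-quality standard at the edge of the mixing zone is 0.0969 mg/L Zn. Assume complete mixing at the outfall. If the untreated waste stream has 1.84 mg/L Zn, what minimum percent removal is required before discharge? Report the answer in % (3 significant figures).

400 L/s = 0.4 m³/s.
30 µg/L = 0.03 mg/L.
Mass balance: 0.0969·2.9 = 0.4·Cₑ + 2.5·0.03.
Cₑ = (0.281 − 0.075) / 0.4 = 0.515 mg/L.
Required removal = 1 − 0.515/1.84 = 72.01 %.

72.0 %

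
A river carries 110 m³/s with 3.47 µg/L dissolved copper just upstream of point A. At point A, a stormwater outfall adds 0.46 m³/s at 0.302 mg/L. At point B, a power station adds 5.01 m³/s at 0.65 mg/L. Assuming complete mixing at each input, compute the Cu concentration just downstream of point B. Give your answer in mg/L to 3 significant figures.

3.47 µg/L = 0.00347 mg/L.
After input A: C = (110·0.00347 + 0.46·0.302) / 110.5 = 0.004713 mg/L.
After input B: C = (110.5·0.004713 + 5.01·0.65) / 115.5 = 0.03271 mg/L.

0.0327 mg/L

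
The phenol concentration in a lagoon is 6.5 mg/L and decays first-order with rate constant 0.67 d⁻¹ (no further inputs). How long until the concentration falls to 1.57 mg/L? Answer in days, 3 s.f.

t = ln(C₀/C)/k = ln(6.5/1.57)/0.67 = 1.421/0.67 = 2.12 d.

2.12 d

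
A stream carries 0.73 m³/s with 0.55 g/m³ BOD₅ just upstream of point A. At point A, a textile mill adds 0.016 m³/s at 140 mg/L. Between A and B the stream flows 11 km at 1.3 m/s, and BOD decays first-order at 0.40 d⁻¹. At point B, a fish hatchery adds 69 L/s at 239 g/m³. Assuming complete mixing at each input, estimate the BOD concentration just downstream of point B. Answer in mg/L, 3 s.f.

23.4 mg/L

After input A: C = (0.73·0.55 + 0.016·140) / 0.746 = 3.541 mg/L.
Over the 11 km reach to input B (t = 8462 s = 0.09793 d), decay gives C = 3.541·exp(−0.40·0.09793) = 3.405 mg/L.
69 L/s = 0.069 m³/s.
After input B: C = (0.746·3.405 + 0.069·239) / 0.815 = 23.35 mg/L.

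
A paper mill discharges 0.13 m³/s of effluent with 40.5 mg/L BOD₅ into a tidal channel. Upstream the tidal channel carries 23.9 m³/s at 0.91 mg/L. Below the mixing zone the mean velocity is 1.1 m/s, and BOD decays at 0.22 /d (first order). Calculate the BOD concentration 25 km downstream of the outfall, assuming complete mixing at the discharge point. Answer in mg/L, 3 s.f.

1.06 mg/L

After complete mixing, C₀ = (0.13·40.5 + 23.9·0.91) / 24.03 = 1.124 mg/L.
Travel time t = 2.5e+04 m / 1.1 m/s = 2.273e+04 s = 0.263 d.
C = 1.124·exp(−0.22·0.263) = 1.124·0.9438 = 1.061 mg/L.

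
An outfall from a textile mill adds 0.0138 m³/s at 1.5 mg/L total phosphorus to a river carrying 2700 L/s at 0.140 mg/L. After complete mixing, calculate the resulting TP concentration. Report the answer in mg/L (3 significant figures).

0.147 mg/L

2700 L/s = 2.7 m³/s.
Flow-weighted mixing gives C = (0.0138·1.5 + 2.7·0.14) / (0.0138 + 2.7) = 0.3987/2.714 = 0.1469 mg/L.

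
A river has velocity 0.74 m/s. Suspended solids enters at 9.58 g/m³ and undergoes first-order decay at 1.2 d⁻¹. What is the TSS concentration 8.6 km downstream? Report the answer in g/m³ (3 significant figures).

Travel time t = 8.6 km / 0.74 m/s = 8600/0.74 = 1.162e+04 s = 0.1345 d.
First-order decay: C = 9.58·exp(−1.2·0.1345) = 9.58·0.8509 = 8.152 g/m³.

8.15 g/m³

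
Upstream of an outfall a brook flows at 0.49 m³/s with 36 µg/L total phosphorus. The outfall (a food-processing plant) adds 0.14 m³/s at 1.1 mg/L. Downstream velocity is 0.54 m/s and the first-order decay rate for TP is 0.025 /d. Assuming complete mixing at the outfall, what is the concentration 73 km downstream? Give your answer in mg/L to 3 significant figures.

0.262 mg/L

36 µg/L = 0.036 mg/L.
After complete mixing, C₀ = (0.14·1.1 + 0.49·0.036) / 0.63 = 0.2724 mg/L.
Travel time t = 7.3e+04 m / 0.54 m/s = 1.352e+05 s = 1.565 d.
C = 0.2724·exp(−0.025·1.565) = 0.2724·0.9616 = 0.262 mg/L.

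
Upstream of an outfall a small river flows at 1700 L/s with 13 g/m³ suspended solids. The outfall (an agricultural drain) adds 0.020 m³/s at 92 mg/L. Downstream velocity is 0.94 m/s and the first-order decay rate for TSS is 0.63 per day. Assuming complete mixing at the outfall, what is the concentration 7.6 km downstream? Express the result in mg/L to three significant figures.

1700 L/s = 1.7 m³/s.
After complete mixing, C₀ = (0.02·92 + 1.7·13) / 1.72 = 13.92 mg/L.
Travel time t = 7600 m / 0.94 m/s = 8085 s = 0.09358 d.
C = 13.92·exp(−0.63·0.09358) = 13.92·0.9428 = 13.12 mg/L.

13.1 mg/L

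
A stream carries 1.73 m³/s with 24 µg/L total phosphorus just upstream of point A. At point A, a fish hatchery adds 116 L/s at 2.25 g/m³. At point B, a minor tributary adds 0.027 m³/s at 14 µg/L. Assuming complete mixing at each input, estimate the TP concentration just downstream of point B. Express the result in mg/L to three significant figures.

24 µg/L = 0.024 mg/L.
116 L/s = 0.116 m³/s.
After input A: C = (1.73·0.024 + 0.116·2.25) / 1.846 = 0.1639 mg/L.
14 µg/L = 0.014 mg/L.
After input B: C = (1.846·0.1639 + 0.027·0.014) / 1.873 = 0.1617 mg/L.

0.162 mg/L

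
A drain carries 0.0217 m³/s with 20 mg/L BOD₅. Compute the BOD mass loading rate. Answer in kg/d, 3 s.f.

37.5 kg/d

Mass flux = Q·C = 0.0217 m³/s × 20 g/m³ = 0.434 g/s.
= 0.434 g/s × 86.4 = 37.5 kg/d.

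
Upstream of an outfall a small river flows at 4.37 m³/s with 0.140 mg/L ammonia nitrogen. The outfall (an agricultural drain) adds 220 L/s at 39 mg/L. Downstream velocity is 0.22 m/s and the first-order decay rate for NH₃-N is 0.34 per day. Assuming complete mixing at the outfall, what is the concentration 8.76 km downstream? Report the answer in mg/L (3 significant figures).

1.71 mg/L

220 L/s = 0.22 m³/s.
After complete mixing, C₀ = (0.22·39 + 4.37·0.14) / 4.59 = 2.003 mg/L.
Travel time t = 8760 m / 0.22 m/s = 3.982e+04 s = 0.4609 d.
C = 2.003·exp(−0.34·0.4609) = 2.003·0.855 = 1.712 mg/L.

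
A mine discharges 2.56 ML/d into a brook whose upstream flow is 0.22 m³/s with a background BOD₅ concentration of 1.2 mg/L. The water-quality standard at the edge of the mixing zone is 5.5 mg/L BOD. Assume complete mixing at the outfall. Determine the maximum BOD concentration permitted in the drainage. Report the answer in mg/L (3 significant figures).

2.56 ML/d = 0.02963 m³/s.
Mass balance: 5.5·0.2496 = 0.02963·Cₑ + 0.22·1.2.
Cₑ = (1.373 − 0.264) / 0.02963 = 37.43 mg/L.

37.4 mg/L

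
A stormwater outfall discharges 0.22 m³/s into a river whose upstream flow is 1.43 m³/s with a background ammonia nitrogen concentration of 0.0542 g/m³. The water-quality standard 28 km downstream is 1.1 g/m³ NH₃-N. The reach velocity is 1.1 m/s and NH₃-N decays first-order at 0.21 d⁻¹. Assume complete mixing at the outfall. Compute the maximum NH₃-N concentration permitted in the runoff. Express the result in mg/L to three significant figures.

8.42 mg/L

Travel time to the compliance point: t = 2.8e+04/1.1 = 2.545e+04 s = 0.2946 d; decay factor exp(−0.21·0.2946) = 0.94.
So the concentration just after mixing may be at most 1.1/0.94 = 1.17 mg/L.
Mass balance: 1.17·1.65 = 0.22·Cₑ + 1.43·0.0542.
Cₑ = (1.931 − 0.07751) / 0.22 = 8.424 mg/L.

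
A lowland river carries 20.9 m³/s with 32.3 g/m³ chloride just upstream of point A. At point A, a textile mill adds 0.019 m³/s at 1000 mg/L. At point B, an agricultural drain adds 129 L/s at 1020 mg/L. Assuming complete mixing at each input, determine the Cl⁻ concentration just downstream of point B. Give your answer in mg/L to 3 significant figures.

After input A: C = (20.9·32.3 + 0.019·1000) / 20.92 = 33.18 mg/L.
129 L/s = 0.129 m³/s.
After input B: C = (20.92·33.18 + 0.129·1020) / 21.05 = 39.23 mg/L.

39.2 mg/L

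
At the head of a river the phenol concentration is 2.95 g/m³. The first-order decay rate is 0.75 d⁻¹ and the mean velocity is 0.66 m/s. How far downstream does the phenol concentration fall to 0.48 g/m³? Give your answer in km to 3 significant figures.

From C = C₀·e^(−kt), t = ln(C₀/C)/k = ln(2.95/0.48)/0.75 = 1.816/0.75 = 2.421 d.
Distance = v·t = 0.66 m/s × 2.092e+05 s = 1.381e+05 m = 138.1 km.

138 km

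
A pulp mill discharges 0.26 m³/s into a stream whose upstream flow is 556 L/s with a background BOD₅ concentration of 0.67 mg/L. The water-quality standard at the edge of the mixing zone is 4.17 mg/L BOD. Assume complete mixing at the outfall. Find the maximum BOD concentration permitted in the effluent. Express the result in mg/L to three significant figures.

11.7 mg/L

556 L/s = 0.556 m³/s.
Mass balance: 4.17·0.816 = 0.26·Cₑ + 0.556·0.67.
Cₑ = (3.403 − 0.3725) / 0.26 = 11.65 mg/L.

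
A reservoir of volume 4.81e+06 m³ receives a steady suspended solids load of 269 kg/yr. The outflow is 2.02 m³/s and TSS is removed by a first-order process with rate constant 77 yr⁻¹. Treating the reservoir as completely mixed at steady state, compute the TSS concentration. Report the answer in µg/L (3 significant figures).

0.620 µg/L

Outflow Q = 2.02 m³/s × 3.156e+07 s/yr = 6.375e+07 m³/yr.
Steady-state CSTR mass balance: W = Q·C + k·V·C, so C = W/(Q + kV).
Q + kV = 6.375e+07 + 77·4.81e+06 = 4.341e+08 m³/yr.
C = 269/4.341e+08 = 6.196e-07 kg/m³ = 0.0006196 mg/L = 0.6196 µg/L.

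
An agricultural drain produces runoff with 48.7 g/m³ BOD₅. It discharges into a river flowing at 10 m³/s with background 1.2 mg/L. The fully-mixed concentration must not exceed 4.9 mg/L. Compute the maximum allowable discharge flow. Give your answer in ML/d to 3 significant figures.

Mass balance at complete mixing: C_std·(Q_w + Q_r) = Q_w·C_e + Q_r·C_b.
Rearranging, Q_w = Q_r·(C_std − C_b)/(C_e − C_std) = 10·(4.9 − 1.2) / (48.7 − 4.9) = 0.8447 m³/s.
= 72.99 ML/d.

73.0 ML/d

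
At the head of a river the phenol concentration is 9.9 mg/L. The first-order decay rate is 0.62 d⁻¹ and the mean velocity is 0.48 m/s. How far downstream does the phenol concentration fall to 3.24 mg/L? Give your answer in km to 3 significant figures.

74.7 km

From C = C₀·e^(−kt), t = ln(C₀/C)/k = ln(9.9/3.24)/0.62 = 1.117/0.62 = 1.802 d.
Distance = v·t = 0.48 m/s × 1.557e+05 s = 7.471e+04 m = 74.71 km.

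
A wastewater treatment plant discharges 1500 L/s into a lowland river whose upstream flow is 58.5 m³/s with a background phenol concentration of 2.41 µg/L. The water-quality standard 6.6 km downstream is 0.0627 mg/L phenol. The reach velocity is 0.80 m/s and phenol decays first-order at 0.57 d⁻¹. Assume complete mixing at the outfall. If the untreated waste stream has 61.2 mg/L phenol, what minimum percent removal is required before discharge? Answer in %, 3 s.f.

95.8 %

1500 L/s = 1.5 m³/s.
2.41 µg/L = 0.00241 mg/L.
Travel time to the compliance point: t = 6600/0.80 = 8250 s = 0.09549 d; decay factor exp(−0.57·0.09549) = 0.947.
So the concentration just after mixing may be at most 0.0627/0.947 = 0.06621 mg/L.
Mass balance: 0.06621·60 = 1.5·Cₑ + 58.5·0.00241.
Cₑ = (3.972 − 0.141) / 1.5 = 2.554 mg/L.
Required removal = 1 − 2.554/61.2 = 95.83 %.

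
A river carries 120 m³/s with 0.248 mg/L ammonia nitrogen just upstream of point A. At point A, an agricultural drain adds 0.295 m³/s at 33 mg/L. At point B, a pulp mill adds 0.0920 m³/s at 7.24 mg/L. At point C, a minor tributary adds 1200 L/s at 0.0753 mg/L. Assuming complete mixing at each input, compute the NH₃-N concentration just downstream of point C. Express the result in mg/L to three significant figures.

After input A: C = (120·0.248 + 0.295·33) / 120.3 = 0.3283 mg/L.
After input B: C = (120.3·0.3283 + 0.092·7.24) / 120.4 = 0.3336 mg/L.
1200 L/s = 1.2 m³/s.
After input C: C = (120.4·0.3336 + 1.2·0.0753) / 121.6 = 0.3311 mg/L.

0.331 mg/L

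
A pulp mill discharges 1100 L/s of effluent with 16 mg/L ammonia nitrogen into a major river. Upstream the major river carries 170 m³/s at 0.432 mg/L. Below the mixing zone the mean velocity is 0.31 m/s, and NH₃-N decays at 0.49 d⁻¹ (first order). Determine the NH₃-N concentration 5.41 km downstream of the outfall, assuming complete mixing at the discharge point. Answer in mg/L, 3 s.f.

0.482 mg/L

1100 L/s = 1.1 m³/s.
After complete mixing, C₀ = (1.1·16 + 170·0.432) / 171.1 = 0.5321 mg/L.
Travel time t = 5410 m / 0.31 m/s = 1.745e+04 s = 0.202 d.
C = 0.5321·exp(−0.49·0.202) = 0.5321·0.9058 = 0.4819 mg/L.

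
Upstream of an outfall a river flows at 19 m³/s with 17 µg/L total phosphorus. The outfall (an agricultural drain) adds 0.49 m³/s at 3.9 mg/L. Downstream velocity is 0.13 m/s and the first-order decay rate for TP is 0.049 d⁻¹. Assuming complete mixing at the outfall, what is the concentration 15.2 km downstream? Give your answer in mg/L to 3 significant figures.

0.107 mg/L

17 µg/L = 0.017 mg/L.
After complete mixing, C₀ = (0.49·3.9 + 19·0.017) / 19.49 = 0.1146 mg/L.
Travel time t = 1.52e+04 m / 0.13 m/s = 1.169e+05 s = 1.353 d.
C = 0.1146·exp(−0.049·1.353) = 0.1146·0.9358 = 0.1073 mg/L.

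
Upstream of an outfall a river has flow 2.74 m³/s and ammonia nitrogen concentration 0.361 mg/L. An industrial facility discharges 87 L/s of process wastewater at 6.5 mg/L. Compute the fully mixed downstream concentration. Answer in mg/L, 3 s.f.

87 L/s = 0.087 m³/s.
Conservation of mass across the mixing zone: C = (0.087·6.5 + 2.74·0.361) / (0.087 + 2.74) = 1.555/2.827 = 0.5499 mg/L.

0.550 mg/L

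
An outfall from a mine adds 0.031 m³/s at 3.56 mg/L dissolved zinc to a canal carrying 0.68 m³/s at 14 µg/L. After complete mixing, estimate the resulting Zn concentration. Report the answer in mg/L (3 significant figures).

14 µg/L = 0.014 mg/L.
Conservation of mass across the mixing zone: C = (0.031·3.56 + 0.68·0.014) / (0.031 + 0.68) = 0.1199/0.711 = 0.1686 mg/L.

0.169 mg/L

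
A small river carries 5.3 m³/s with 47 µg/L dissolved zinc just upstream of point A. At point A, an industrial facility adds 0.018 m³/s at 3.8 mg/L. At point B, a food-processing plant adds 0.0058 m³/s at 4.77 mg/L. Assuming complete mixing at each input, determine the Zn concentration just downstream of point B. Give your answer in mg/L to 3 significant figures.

0.0648 mg/L

47 µg/L = 0.047 mg/L.
After input A: C = (5.3·0.047 + 0.018·3.8) / 5.318 = 0.0597 mg/L.
After input B: C = (5.318·0.0597 + 0.0058·4.77) / 5.324 = 0.06483 mg/L.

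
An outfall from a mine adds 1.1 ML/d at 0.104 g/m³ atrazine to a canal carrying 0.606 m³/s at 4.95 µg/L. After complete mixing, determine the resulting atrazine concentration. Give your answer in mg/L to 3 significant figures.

0.00699 mg/L

1.1 ML/d = 0.01273 m³/s.
4.95 µg/L = 0.00495 mg/L.
By mass balance at complete mixing, C = (0.01273·0.104 + 0.606·0.00495) / (0.01273 + 0.606) = 0.004324/0.6187 = 0.006988 mg/L.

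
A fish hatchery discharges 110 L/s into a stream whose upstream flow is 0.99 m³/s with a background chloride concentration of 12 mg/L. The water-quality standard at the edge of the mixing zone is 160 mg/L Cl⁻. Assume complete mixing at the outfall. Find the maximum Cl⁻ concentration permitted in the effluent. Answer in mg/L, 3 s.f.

110 L/s = 0.11 m³/s.
Mass balance: 160·1.1 = 0.11·Cₑ + 0.99·12.
Cₑ = (176 − 11.88) / 0.11 = 1492 mg/L.

1490 mg/L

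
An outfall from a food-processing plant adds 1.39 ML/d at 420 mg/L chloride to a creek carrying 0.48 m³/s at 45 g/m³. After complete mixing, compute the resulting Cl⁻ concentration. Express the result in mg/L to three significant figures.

57.2 mg/L

1.39 ML/d = 0.01609 m³/s.
Conservation of mass across the mixing zone: C = (0.01609·420 + 0.48·45) / (0.01609 + 0.48) = 28.36/0.4961 = 57.16 mg/L.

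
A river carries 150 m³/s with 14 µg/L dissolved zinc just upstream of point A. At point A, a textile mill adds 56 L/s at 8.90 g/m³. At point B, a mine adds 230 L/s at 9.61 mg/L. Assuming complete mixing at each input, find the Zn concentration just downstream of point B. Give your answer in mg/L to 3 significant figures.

14 µg/L = 0.014 mg/L.
56 L/s = 0.056 m³/s.
After input A: C = (150·0.014 + 0.056·8.9) / 150.1 = 0.01732 mg/L.
230 L/s = 0.23 m³/s.
After input B: C = (150.1·0.01732 + 0.23·9.61) / 150.3 = 0.032 mg/L.

0.0320 mg/L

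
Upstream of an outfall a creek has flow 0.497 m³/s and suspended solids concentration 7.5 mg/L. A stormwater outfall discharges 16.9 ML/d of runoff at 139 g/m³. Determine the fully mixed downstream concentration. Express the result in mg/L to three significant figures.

44.6 mg/L

16.9 ML/d = 0.1956 m³/s.
Flow-weighted mixing gives C = (0.1956·139 + 0.497·7.5) / (0.1956 + 0.497) = 30.92/0.6926 = 44.64 mg/L.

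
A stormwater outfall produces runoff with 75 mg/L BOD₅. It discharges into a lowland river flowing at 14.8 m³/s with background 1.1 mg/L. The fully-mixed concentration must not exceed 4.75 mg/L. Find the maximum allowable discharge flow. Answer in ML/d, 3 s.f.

66.4 ML/d

Mass balance at complete mixing: C_std·(Q_w + Q_r) = Q_w·C_e + Q_r·C_b.
Rearranging, Q_w = Q_r·(C_std − C_b)/(C_e − C_std) = 14.8·(4.75 − 1.1) / (75 − 4.75) = 0.769 m³/s.
= 66.44 ML/d.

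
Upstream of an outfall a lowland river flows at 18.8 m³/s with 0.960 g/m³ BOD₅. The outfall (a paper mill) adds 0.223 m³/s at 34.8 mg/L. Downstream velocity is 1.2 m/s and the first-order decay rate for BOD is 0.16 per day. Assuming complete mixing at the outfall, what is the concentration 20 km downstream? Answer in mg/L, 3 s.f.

After complete mixing, C₀ = (0.223·34.8 + 18.8·0.96) / 19.02 = 1.357 mg/L.
Travel time t = 2e+04 m / 1.2 m/s = 1.667e+04 s = 0.1929 d.
C = 1.357·exp(−0.16·0.1929) = 1.357·0.9696 = 1.315 mg/L.

1.32 mg/L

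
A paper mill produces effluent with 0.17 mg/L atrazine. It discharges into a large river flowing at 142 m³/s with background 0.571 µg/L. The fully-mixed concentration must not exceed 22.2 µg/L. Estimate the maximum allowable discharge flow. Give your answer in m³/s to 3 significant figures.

0.571 µg/L = 0.000571 mg/L.
22.2 µg/L = 0.0222 mg/L.
Mass balance at complete mixing: C_std·(Q_w + Q_r) = Q_w·C_e + Q_r·C_b.
Rearranging, Q_w = Q_r·(C_std − C_b)/(C_e − C_std) = 142·(0.0222 − 0.000571) / (0.17 − 0.0222) = 20.78 m³/s.

20.8 m³/s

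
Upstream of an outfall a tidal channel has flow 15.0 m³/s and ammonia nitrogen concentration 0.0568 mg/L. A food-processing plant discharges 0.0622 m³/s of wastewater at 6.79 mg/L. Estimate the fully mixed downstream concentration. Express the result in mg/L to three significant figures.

Flow-weighted mixing gives C = (0.0622·6.79 + 15·0.0568) / (0.0622 + 15) = 1.274/15.06 = 0.08461 mg/L.

0.0846 mg/L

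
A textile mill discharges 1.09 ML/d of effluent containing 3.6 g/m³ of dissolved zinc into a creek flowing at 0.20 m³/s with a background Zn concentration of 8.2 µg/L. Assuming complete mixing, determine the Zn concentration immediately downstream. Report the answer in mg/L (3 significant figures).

1.09 ML/d = 0.01262 m³/s.
8.2 µg/L = 0.0082 mg/L.
By mass balance at complete mixing, C = (0.01262·3.6 + 0.2·0.0082) / (0.01262 + 0.2) = 0.04706/0.2126 = 0.2213 mg/L.

0.221 mg/L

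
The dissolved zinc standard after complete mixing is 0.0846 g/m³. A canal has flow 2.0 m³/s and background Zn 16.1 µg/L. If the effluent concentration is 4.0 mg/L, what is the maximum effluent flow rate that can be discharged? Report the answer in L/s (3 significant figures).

35.0 L/s

16.1 µg/L = 0.0161 mg/L.
Mass balance at complete mixing: C_std·(Q_w + Q_r) = Q_w·C_e + Q_r·C_b.
Rearranging, Q_w = Q_r·(C_std − C_b)/(C_e − C_std) = 2.0·(0.0846 − 0.0161) / (4 − 0.0846) = 0.03499 m³/s.
= 34.99 L/s.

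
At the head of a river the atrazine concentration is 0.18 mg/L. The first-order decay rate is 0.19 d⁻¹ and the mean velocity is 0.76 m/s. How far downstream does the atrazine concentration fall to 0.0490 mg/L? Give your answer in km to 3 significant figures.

450 km

From C = C₀·e^(−kt), t = ln(C₀/C)/k = ln(0.18/0.0490)/0.19 = 1.301/0.19 = 6.848 d.
Distance = v·t = 0.76 m/s × 5.917e+05 s = 4.497e+05 m = 449.7 km.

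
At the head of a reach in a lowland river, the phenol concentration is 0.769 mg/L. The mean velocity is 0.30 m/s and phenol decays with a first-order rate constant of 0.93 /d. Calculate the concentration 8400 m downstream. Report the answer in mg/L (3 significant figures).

Travel time t = 8400 m / 0.30 m/s = 8400/0.30 = 2.8e+04 s = 0.3241 d.
First-order decay: C = 0.769·exp(−0.93·0.3241) = 0.769·0.7398 = 0.5689 mg/L.

0.569 mg/L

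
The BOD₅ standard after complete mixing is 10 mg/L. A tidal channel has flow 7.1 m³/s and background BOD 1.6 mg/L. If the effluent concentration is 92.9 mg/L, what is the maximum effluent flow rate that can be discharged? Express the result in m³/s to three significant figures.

0.719 m³/s

Mass balance at complete mixing: C_std·(Q_w + Q_r) = Q_w·C_e + Q_r·C_b.
Rearranging, Q_w = Q_r·(C_std − C_b)/(C_e − C_std) = 7.1·(10 − 1.6) / (92.9 − 10) = 0.7194 m³/s.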